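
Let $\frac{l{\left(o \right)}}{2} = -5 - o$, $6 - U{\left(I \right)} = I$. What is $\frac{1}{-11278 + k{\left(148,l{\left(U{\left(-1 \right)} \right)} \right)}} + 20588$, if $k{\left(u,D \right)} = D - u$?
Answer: $\frac{235732599}{11450} \approx 20588.0$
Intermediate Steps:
$U{\left(I \right)} = 6 - I$
$l{\left(o \right)} = -10 - 2 o$ ($l{\left(o \right)} = 2 \left(-5 - o\right) = -10 - 2 o$)
$\frac{1}{-11278 + k{\left(148,l{\left(U{\left(-1 \right)} \right)} \right)}} + 20588 = \frac{1}{-11278 - \left(158 + 2 \left(6 - -1\right)\right)} + 20588 = \frac{1}{-11278 - \left(158 + 2 \left(6 + 1\right)\right)} + 20588 = \frac{1}{-11278 - 172} + 20588 = \frac{1}{-11450} + 20588 = - \frac{1}{11450} + 20588 = \frac{235732599}{11450}$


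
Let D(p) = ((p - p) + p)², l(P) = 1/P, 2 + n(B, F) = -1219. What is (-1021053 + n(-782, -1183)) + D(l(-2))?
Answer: -4089095/4 ≈ -1.0223e+6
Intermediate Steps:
n(B, F) = -1221 (n(B, F) = -2 - 1219 = -1221)
D(p) = p² (D(p) = (0 + p)² = p²)
(-1021053 + n(-782, -1183)) + D(l(-2)) = (-1021053 - 1221) + (1/(-2))² = -1022274 + (-½)² = -1022274 + ¼ = -4089095/4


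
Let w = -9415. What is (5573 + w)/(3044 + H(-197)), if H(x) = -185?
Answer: -3842/2859 ≈ -1.3438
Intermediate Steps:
(5573 + w)/(3044 + H(-197)) = (5573 - 9415)/(3044 - 185) = -3842/2859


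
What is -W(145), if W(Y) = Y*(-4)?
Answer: 580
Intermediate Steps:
W(Y) = -4*Y
-W(145) = -(-4)*145 = -1*(-580) = 580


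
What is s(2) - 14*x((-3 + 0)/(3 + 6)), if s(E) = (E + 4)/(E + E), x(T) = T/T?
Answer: -25/2 ≈ -12.500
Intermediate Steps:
x(T) = 1
s(E) = (4 + E)/(2*E) (s(E) = (4 + E)/((2*E)) = (4 + E)*(1/(2*E)) = (4 + E)/(2*E))
s(2) - 14*x((-3 + 0)/(3 + 6)) = (1/2)*(4 + 2)/2 - 14*1 = (1/2)*(1/2)*6 - 14 = 3/2 - 14 = -25/2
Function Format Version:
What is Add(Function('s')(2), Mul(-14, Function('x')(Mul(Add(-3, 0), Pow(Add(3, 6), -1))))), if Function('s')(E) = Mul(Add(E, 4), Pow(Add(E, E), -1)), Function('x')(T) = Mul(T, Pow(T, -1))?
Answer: Rational(-25, 2) ≈ -12.500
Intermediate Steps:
Function('x')(T) = 1
Function('s')(E) = Mul(Rational(1, 2), Pow(E, -1), Add(4, E)) (Function('s')(E) = Mul(Add(4, E), Pow(Mul(2, E), -1)) = Mul(Add(4, E), Mul(Rational(1, 2), Pow(E, -1))) = Mul(Rational(1, 2), Pow(E, -1), Add(4, E)))
Add(Function('s')(2), Mul(-14, Function('x')(Mul(Add(-3, 0), Pow(Add(3, 6), -1))))) = Add(Mul(Rational(1, 2), Pow(2, -1), Add(4, 2)), Mul(-14, 1)) = Add(Mul(Rational(1, 2), Rational(1, 2), 6), -14) = Add(Rational(3, 2), -14) = Rational(-25, 2)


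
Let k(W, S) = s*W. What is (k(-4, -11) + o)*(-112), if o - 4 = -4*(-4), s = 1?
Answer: -1792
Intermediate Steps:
k(W, S) = W (k(W, S) = 1*W = W)
o = 20 (o = 4 - 4*(-4) = 4 + 16 = 20)
(k(-4, -11) + o)*(-112) = (-4 + 20)*(-112) = 16*(-112) = -1792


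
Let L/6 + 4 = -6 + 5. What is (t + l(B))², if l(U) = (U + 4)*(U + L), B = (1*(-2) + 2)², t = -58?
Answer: 31684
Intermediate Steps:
L = -30 (L = -24 + 6*(-6 + 5) = -24 + 6*(-1) = -24 - 6 = -30)
B = 0 (B = (-2 + 2)² = 0² = 0)
l(U) = (-30 + U)*(4 + U) (l(U) = (U + 4)*(U - 30) = (4 + U)*(-30 + U) = (-30 + U)*(4 + U))
(t + l(B))² = (-58 + (-120 + 0² - 26*0))² = (-58 + (-120 + 0 + 0))² = (-58 - 120)² = (-178)² = 31684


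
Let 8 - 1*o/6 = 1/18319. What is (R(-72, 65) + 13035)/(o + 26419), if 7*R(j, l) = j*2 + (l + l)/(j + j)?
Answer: 17165444719/34909125624 ≈ 0.49172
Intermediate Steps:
R(j, l) = 2*j/7 + l/(7*j) (R(j, l) = (j*2 + (l + l)/(j + j))/7 = (2*j + (2*l)/((2*j)))/7 = (2*j + (2*l)*(1/(2*j)))/7 = (2*j + l/j)/7 = 2*j/7 + l/(7*j))
o = 879306/18319 (o = 48 - 6/18319 = 879306/18319 ≈ 48.000)
(R(-72, 65) + 13035)/(o + 26419) = ((⅐)*(65 + 2*(-72)²)/(-72) + 13035)/(879306/18319 + 26419) = ((⅐)*(-1/72)*(65 + 2*5184) + 13035)/(484848967/18319) = ((⅐)*(-1/72)*(65 + 10368) + 13035)*(18319/484848967) = ((⅐)*(-1/72)*10433 + 13035)*(18319/484848967) = (-10433/504 + 13035)*(18319/484848967) = (6559207/504)*(18319/484848967) = 17165444719/34909125624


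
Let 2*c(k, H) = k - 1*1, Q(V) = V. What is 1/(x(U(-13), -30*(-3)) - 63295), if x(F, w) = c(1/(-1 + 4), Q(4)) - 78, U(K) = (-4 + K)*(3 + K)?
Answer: -3/190120 ≈ -1.5780e-5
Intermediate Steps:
c(k, H) = -1/2 + k/2 (c(k, H) = (k - 1*1)/2 = (k - 1)/2 = (-1 + k)/2 = -1/2 + k/2)
x(F, w) = -235/3 (x(F, w) = (-1/2 + 1/(2*(-1 + 4))) - 78 = (-1/2 + (1/2)/3) - 78 = (-1/2 + (1/2)*(1/3)) - 78 = (-1/2 + 1/6) - 78 = -1/3 - 78 = -235/3)
1/(x(U(-13), -30*(-3)) - 63295) = 1/(-235/3 - 63295) = 1/(-190120/3) = -3/190120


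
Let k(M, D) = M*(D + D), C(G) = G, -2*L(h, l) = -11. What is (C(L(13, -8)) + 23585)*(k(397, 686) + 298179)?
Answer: 39767119203/2 ≈ 1.9884e+10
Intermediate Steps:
L(h, l) = 11/2 (L(h, l) = -½*(-11) = 11/2)
k(M, D) = 2*D*M (k(M, D) = M*(2*D) = 2*D*M)
(C(L(13, -8)) + 23585)*(k(397, 686) + 298179) = (11/2 + 23585)*(2*686*397 + 298179) = 47181*(544684 + 298179)/2 = (47181/2)*842863 = 39767119203/2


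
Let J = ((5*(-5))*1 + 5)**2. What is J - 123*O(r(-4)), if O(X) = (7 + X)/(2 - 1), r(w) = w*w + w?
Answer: -1937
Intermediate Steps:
r(w) = w + w**2 (r(w) = w**2 + w = w + w**2)
J = 400 (J = (-25*1 + 5)**2 = (-25 + 5)**2 = (-20)**2 = 400)
O(X) = 7 + X (O(X) = (7 + X)/1 = (7 + X)*1 = 7 + X)
J - 123*O(r(-4)) = 400 - 123*(7 - 4*(1 - 4)) = 400 - 123*(7 - 4*(-3)) = 400 - 123*(7 + 12) = 400 - 123*19 = 400 - 2337 = -1937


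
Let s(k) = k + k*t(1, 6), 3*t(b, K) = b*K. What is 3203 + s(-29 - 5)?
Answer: 3101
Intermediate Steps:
t(b, K) = K*b/3 (t(b, K) = (b*K)/3 = (K*b)/3 = K*b/3)
s(k) = 3*k (s(k) = k + k*((1/3)*6*1) = k + k*2 = k + 2*k = 3*k)
3203 + s(-29 - 5) = 3203 + 3*(-29 - 5) = 3203 + 3*(-34) = 3203 - 102 = 3101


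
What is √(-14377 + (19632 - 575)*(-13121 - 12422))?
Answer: 16*I*√1901513 ≈ 22063.0*I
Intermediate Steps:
√(-14377 + (19632 - 575)*(-13121 - 12422)) = √(-14377 + 19057*(-25543)) = √(-14377 - 486772951) = √(-486787328) = 16*I*√1901513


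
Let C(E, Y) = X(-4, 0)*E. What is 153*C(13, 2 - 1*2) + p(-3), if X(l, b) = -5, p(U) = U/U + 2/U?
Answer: -29834/3 ≈ -9944.7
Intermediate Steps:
p(U) = 1 + 2/U
C(E, Y) = -5*E
153*C(13, 2 - 1*2) + p(-3) = 153*(-5*13) + (2 - 3)/(-3) = 153*(-65) - 1/3*(-1) = -9945 + 1/3 = -29834/3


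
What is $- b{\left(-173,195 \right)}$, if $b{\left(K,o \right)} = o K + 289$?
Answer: $33446$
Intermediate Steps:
$b{\left(K,o \right)} = 289 + K o$ ($b{\left(K,o \right)} = K o + 289 = 289 + K o$)
$- b{\left(-173,195 \right)} = - (289 - 33735) = \left(-1\right) \left(-33446\right) = 33446$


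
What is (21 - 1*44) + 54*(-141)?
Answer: -7637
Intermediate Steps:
(21 - 1*44) + 54*(-141) = (21 - 44) - 7614 = -23 - 7614 = -7637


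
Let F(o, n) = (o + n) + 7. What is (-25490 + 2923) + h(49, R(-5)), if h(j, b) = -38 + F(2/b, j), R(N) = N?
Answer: -112747/5 ≈ -22549.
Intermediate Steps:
F(o, n) = 7 + n + o (F(o, n) = (n + o) + 7 = 7 + n + o)
h(j, b) = -31 + j + 2/b (h(j, b) = -38 + (7 + j + 2/b) = -31 + j + 2/b)
(-25490 + 2923) + h(49, R(-5)) = (-25490 + 2923) + (-31 + 49 + 2/(-5)) = -22567 + (-31 + 49 + 2*(-⅕)) = -22567 + (-31 + 49 - ⅖) = -22567 + 88/5 = -112747/5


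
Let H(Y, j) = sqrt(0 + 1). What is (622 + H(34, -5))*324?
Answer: 201852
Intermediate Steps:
H(Y, j) = 1 (H(Y, j) = sqrt(1) = 1)
(622 + H(34, -5))*324 = (622 + 1)*324 = 623*324 = 201852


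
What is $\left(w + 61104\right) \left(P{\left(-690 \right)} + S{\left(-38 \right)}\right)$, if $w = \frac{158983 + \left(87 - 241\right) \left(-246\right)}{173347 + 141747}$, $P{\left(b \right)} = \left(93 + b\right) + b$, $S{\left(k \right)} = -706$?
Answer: $- \frac{38372625381499}{315094} \approx -1.2178 \cdot 10^{8}$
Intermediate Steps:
$P{\left(b \right)} = 93 + 2 b$
$w = \frac{196867}{315094}$ ($w = \frac{158983 - -37884}{315094} = \left(158983 + 37884\right) \frac{1}{315094} = 196867 \cdot \frac{1}{315094} = \frac{196867}{315094} \approx 0.62479$)
$\left(w + 61104\right) \left(P{\left(-690 \right)} + S{\left(-38 \right)}\right) = \left(\frac{196867}{315094} + 61104\right) \left(\left(93 + 2 \left(-690\right)\right) - 706\right) = \frac{19253700643 \left(\left(93 - 1380\right) - 706\right)}{315094} = \frac{19253700643 \left(-1287 - 706\right)}{315094} = \frac{19253700643}{315094} \left(-1993\right) = - \frac{38372625381499}{315094}$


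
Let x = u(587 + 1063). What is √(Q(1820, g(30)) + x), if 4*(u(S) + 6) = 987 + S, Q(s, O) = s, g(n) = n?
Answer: √9893/2 ≈ 49.732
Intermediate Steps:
u(S) = 963/4 + S/4 (u(S) = -6 + (987 + S)/4 = -6 + (987/4 + S/4) = 963/4 + S/4)
x = 2613/4 (x = 963/4 + (587 + 1063)/4 = 963/4 + (¼)*1650 = 963/4 + 825/2 = 2613/4 ≈ 653.25)
√(Q(1820, g(30)) + x) = √(1820 + 2613/4) = √(9893/4) = √9893/2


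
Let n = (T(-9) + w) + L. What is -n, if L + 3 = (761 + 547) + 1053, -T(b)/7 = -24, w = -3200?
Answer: 674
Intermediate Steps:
T(b) = 168 (T(b) = -7*(-24) = 168)
L = 2358 (L = -3 + ((761 + 547) + 1053) = -3 + (1308 + 1053) = -3 + 2361 = 2358)
n = -674 (n = (168 - 3200) + 2358 = -3032 + 2358 = -674)
-n = -1*(-674) = 674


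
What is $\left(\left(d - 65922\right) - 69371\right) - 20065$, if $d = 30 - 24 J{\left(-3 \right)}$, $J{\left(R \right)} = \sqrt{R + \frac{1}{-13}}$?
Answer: $-155328 - \frac{48 i \sqrt{130}}{13} \approx -1.5533 \cdot 10^{5} - 42.099 i$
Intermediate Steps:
$J{\left(R \right)} = \sqrt{- \frac{1}{13} + R}$ ($J{\left(R \right)} = \sqrt{R - \frac{1}{13}} = \sqrt{- \frac{1}{13} + R}$)
$d = 30 - \frac{48 i \sqrt{130}}{13}$ ($d = 30 - 24 \frac{\sqrt{-13 + 169 \left(-3\right)}}{13} = 30 - 24 \frac{\sqrt{-13 - 507}}{13} = 30 - 24 \frac{\sqrt{-520}}{13} = 30 - 24 \frac{2 i \sqrt{130}}{13} = 30 - \frac{48 i \sqrt{130}}{13} \approx 30.0 - 42.099 i$)
$\left(\left(d - 65922\right) - 69371\right) - 20065 = \left(\left(\left(30 - \frac{48 i \sqrt{130}}{13}\right) - 65922\right) - 69371\right) - 20065 = \left(\left(-65892 - \frac{48 i \sqrt{130}}{13}\right) - 69371\right) - 20065 = \left(-135263 - \frac{48 i \sqrt{130}}{13}\right) - 20065 = -155328 - \frac{48 i \sqrt{130}}{13}$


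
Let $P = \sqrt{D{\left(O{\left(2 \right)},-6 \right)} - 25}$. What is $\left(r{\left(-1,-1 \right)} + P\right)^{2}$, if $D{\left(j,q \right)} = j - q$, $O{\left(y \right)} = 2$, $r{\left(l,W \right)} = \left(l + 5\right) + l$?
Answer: $\left(3 + i \sqrt{17}\right)^{2} \approx -8.0 + 24.739 i$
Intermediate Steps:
$r{\left(l,W \right)} = 5 + 2 l$ ($r{\left(l,W \right)} = \left(5 + l\right) + l = 5 + 2 l$)
$P = i \sqrt{17}$ ($P = \sqrt{\left(2 - -6\right) - 25} = \sqrt{\left(2 + 6\right) - 25} = \sqrt{8 - 25} = \sqrt{-17} = i \sqrt{17} \approx 4.1231 i$)
$\left(r{\left(-1,-1 \right)} + P\right)^{2} = \left(\left(5 + 2 \left(-1\right)\right) + i \sqrt{17}\right)^{2} = \left(\left(5 - 2\right) + i \sqrt{17}\right)^{2} = \left(3 + i \sqrt{17}\right)^{2}$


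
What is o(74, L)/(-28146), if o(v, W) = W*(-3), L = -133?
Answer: -133/9382 ≈ -0.014176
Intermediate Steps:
o(v, W) = -3*W
o(74, L)/(-28146) = -3*(-133)/(-28146) = 399*(-1/28146) = -133/9382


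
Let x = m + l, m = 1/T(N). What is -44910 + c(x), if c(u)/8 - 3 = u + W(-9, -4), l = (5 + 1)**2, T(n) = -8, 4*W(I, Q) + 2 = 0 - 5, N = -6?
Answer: -44613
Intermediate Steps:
W(I, Q) = -7/4 (W(I, Q) = -1/2 + (0 - 5)/4 = -1/2 + (1/4)*(-5) = -1/2 - 5/4 = -7/4)
l = 36 (l = 6**2 = 36)
m = -1/8 (m = 1/(-8) = -1/8 ≈ -0.12500)
x = 287/8 (x = -1/8 + 36 = 287/8 ≈ 35.875)
c(u) = 10 + 8*u (c(u) = 24 + 8*(u - 7/4) = 24 + 8*(-7/4 + u) = 24 + (-14 + 8*u) = 10 + 8*u)
-44910 + c(x) = -44910 + (10 + 8*(287/8)) = -44910 + (10 + 287) = -44910 + 297 = -44613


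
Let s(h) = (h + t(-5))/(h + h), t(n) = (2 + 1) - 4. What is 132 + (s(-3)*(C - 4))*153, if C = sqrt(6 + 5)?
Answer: -276 + 102*sqrt(11) ≈ 62.296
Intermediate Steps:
t(n) = -1 (t(n) = 3 - 4 = -1)
C = sqrt(11) ≈ 3.3166
s(h) = (-1 + h)/(2*h) (s(h) = (h - 1)/(h + h) = (-1 + h)/((2*h)) = (-1 + h)*(1/(2*h)) = (-1 + h)/(2*h))
132 + (s(-3)*(C - 4))*153 = 132 + (((1/2)*(-1 - 3)/(-3))*(sqrt(11) - 4))*153 = 132 + (((1/2)*(-1/3)*(-4))*(-4 + sqrt(11)))*153 = 132 + (2*(-4 + sqrt(11))/3)*153 = 132 + (-8/3 + 2*sqrt(11)/3)*153 = 132 + (-408 + 102*sqrt(11)) = -276 + 102*sqrt(11)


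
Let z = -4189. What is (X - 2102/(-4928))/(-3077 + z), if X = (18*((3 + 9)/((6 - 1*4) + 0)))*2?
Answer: -533275/17903424 ≈ -0.029786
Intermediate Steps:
X = 216 (X = (18*(12/((6 - 4) + 0)))*2 = (18*(12/(2 + 0)))*2 = (18*(12/2))*2 = (18*(12*(½)))*2 = (18*6)*2 = 108*2 = 216)
(X - 2102/(-4928))/(-3077 + z) = (216 - 2102/(-4928))/(-3077 - 4189) = (216 - 2102*(-1/4928))/(-7266) = (216 + 1051/2464)*(-1/7266) = (533275/2464)*(-1/7266) = -533275/17903424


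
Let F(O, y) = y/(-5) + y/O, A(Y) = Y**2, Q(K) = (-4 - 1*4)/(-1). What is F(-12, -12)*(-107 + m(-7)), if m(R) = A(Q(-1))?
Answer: -731/5 ≈ -146.20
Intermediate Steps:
Q(K) = 8 (Q(K) = (-4 - 4)*(-1) = -8*(-1) = 8)
F(O, y) = -y/5 + y/O (F(O, y) = y*(-1/5) + y/O = -y/5 + y/O)
m(R) = 64 (m(R) = 8**2 = 64)
F(-12, -12)*(-107 + m(-7)) = (-1/5*(-12) - 12/(-12))*(-107 + 64) = (12/5 - 12*(-1/12))*(-43) = (12/5 + 1)*(-43) = (17/5)*(-43) = -731/5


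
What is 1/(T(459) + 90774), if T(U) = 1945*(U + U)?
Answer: 1/1876284 ≈ 5.3297e-7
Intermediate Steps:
T(U) = 3890*U (T(U) = 1945*(2*U) = 3890*U)
1/(T(459) + 90774) = 1/(3890*459 + 90774) = 1/(1785510 + 90774) = 1/1876284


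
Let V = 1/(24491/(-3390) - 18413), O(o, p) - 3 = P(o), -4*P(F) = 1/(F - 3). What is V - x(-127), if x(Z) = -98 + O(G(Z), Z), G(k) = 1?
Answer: 47395394679/499556488 ≈ 94.875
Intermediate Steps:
P(F) = -1/(4*(-3 + F)) (P(F) = -1/(4*(F - 3)) = -1/(4*(-3 + F)))
O(o, p) = 3 - 1/(-12 + 4*o)
x(Z) = -759/8 (x(Z) = -98 + (-37 + 12*1)/(4*(-3 + 1)) = -98 + (¼)*(-37 + 12)/(-2) = -98 + (¼)*(-½)*(-25) = -98 + 25/8 = -759/8)
V = -3390/62444561 (V = 1/(24491*(-1/3390) - 18413) = 1/(-24491/3390 - 18413) = 1/(-62444561/3390) = -3390/62444561 ≈ -5.4288e-5)
V - x(-127) = -3390/62444561 - 1*(-759/8) = -3390/62444561 + 759/8 = 47395394679/499556488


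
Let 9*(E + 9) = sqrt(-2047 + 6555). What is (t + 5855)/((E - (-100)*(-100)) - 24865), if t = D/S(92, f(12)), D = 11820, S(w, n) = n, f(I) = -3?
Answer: -386391465/7036561532 - 17235*sqrt(23)/7036561532 ≈ -0.054924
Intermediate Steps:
E = -9 + 14*sqrt(23)/9 (E = -9 + sqrt(-2047 + 6555)/9 = -9 + sqrt(4508)/9 = -9 + (14*sqrt(23))/9 = -9 + 14*sqrt(23)/9 ≈ -1.5398)
t = -3940 (t = 11820/(-3) = 11820*(-1/3) = -3940)
(t + 5855)/((E - (-100)*(-100)) - 24865) = (-3940 + 5855)/(((-9 + 14*sqrt(23)/9) - (-100)*(-100)) - 24865) = 1915/(((-9 + 14*sqrt(23)/9) - 1*10000) - 24865) = 1915/(((-9 + 14*sqrt(23)/9) - 10000) - 24865) = 1915/((-10009 + 14*sqrt(23)/9) - 24865) = 1915/(-34874 + 14*sqrt(23)/9)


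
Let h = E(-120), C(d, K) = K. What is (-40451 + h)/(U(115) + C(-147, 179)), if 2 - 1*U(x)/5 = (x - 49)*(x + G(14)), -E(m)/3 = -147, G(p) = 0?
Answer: 40010/37761 ≈ 1.0596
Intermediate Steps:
E(m) = 441 (E(m) = -3*(-147) = 441)
U(x) = 10 - 5*x*(-49 + x) (U(x) = 10 - 5*(x - 49)*(x + 0) = 10 - 5*(-49 + x)*x = 10 - 5*x*(-49 + x))
h = 441
(-40451 + h)/(U(115) + C(-147, 179)) = (-40451 + 441)/((10 - 5*115² + 245*115) + 179) = -40010/((10 - 5*13225 + 28175) + 179) = -40010/((10 - 66125 + 28175) + 179) = -40010/(-37940 + 179) = -40010/(-37761) = -40010*(-1/37761) = 40010/37761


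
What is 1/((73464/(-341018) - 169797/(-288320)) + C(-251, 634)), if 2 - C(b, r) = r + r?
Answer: -49161154880/62219660731647 ≈ -0.00079012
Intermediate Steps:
C(b, r) = 2 - 2*r (C(b, r) = 2 - (r + r) = 2 - 2*r)
1/((73464/(-341018) - 169797/(-288320)) + C(-251, 634)) = 1/((73464/(-341018) - 169797/(-288320)) + (2 - 2*634)) = 1/((73464*(-1/341018) - 169797*(-1/288320)) + (2 - 1268)) = 1/((-36732/170509 + 169797/288320) - 1266) = 1/(18361346433/49161154880 - 1266) = 1/(-62219660731647/49161154880) = -49161154880/62219660731647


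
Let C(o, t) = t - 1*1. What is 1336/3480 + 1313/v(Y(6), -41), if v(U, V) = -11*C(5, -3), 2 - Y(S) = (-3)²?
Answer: 578503/19140 ≈ 30.225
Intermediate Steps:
C(o, t) = -1 + t (C(o, t) = t - 1 = -1 + t)
Y(S) = -7 (Y(S) = 2 - 1*(-3)² = 2 - 1*9 = 2 - 9 = -7)
v(U, V) = 44 (v(U, V) = -11*(-1 - 3) = -11*(-4) = 44)
1336/3480 + 1313/v(Y(6), -41) = 1336/3480 + 1313/44 = 1336*(1/3480) + 1313*(1/44) = 167/435 + 1313/44 = 578503/19140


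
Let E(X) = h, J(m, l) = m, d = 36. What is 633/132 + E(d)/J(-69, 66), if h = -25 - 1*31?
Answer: 17023/3036 ≈ 5.6070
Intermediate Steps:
h = -56 (h = -25 - 31 = -56)
E(X) = -56
633/132 + E(d)/J(-69, 66) = 633/132 - 56/(-69) = 633*(1/132) - 56*(-1/69) = 211/44 + 56/69 = 17023/3036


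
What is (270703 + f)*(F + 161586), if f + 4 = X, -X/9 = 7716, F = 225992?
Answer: 78002010390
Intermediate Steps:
X = -69444 (X = -9*7716 = -69444)
f = -69448 (f = -4 - 69444 = -69448)
(270703 + f)*(F + 161586) = (270703 - 69448)*(225992 + 161586) = 201255*387578 = 78002010390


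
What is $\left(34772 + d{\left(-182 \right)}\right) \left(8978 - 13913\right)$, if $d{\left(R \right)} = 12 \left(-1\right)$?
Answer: $-171540600$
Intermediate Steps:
$d{\left(R \right)} = -12$
$\left(34772 + d{\left(-182 \right)}\right) \left(8978 - 13913\right) = \left(34772 - 12\right) \left(8978 - 13913\right) = 34760 \left(-4935\right) = -171540600$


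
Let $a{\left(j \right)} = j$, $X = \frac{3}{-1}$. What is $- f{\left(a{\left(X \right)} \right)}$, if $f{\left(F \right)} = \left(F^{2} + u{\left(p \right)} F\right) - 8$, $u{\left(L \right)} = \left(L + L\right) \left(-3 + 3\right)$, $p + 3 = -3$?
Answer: $-1$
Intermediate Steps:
$p = -6$ ($p = -3 - 3 = -6$)
$X = -3$ ($X = 3 \left(-1\right) = -3$)
$u{\left(L \right)} = 0$ ($u{\left(L \right)} = 2 L 0 = 0$)
$f{\left(F \right)} = -8 + F^{2}$ ($f{\left(F \right)} = \left(F^{2} + 0 F\right) - 8 = \left(F^{2} + 0\right) - 8 = F^{2} - 8 = -8 + F^{2}$)
$- f{\left(a{\left(X \right)} \right)} = - (-8 + \left(-3\right)^{2}) = - (-8 + 9) = \left(-1\right) 1 = -1$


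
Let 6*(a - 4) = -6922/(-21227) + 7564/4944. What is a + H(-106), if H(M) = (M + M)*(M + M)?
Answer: 7075737325385/157419432 ≈ 44948.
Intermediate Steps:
a = 678373577/157419432 (a = 4 + (-6922/(-21227) + 7564/4944)/6 = 4 + (-6922*(-1/21227) + 7564*(1/4944))/6 = 4 + (6922/21227 + 1891/1236)/6 = 4 + (1/6)*(48695849/26236572) = 4 + 48695849/157419432 = 678373577/157419432 ≈ 4.3093)
H(M) = 4*M**2 (H(M) = (2*M)*(2*M) = 4*M**2)
a + H(-106) = 678373577/157419432 + 4*(-106)**2 = 678373577/157419432 + 4*11236 = 678373577/157419432 + 44944 = 7075737325385/157419432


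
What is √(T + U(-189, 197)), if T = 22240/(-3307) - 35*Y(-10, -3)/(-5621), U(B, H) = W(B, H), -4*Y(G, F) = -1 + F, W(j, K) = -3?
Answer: 2*I*√17133918074427/2655521 ≈ 3.1175*I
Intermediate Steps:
Y(G, F) = ¼ - F/4 (Y(G, F) = -(-1 + F)/4 = ¼ - F/4)
U(B, H) = -3
T = -17842185/2655521 (T = 22240/(-3307) - 35*(¼ - ¼*(-3))/(-5621) = 22240*(-1/3307) - 35*(¼ + ¾)*(-1/5621) = -22240/3307 - 35*1*(-1/5621) = -22240/3307 - 35*(-1/5621) = -22240/3307 + 5/803 = -17842185/2655521 ≈ -6.7189)
√(T + U(-189, 197)) = √(-17842185/2655521 - 3) = √(-25808748/2655521) = 2*I*√17133918074427/2655521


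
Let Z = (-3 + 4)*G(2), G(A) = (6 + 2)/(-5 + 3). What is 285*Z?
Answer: -1140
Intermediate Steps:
G(A) = -4 (G(A) = 8/(-2) = 8*(-½) = -4)
Z = -4 (Z = (-3 + 4)*(-4) = 1*(-4) = -4)
285*Z = 285*(-4) = -1140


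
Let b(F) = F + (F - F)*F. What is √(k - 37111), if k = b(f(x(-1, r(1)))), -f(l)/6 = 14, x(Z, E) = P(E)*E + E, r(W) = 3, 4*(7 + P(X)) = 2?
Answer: I*√37195 ≈ 192.86*I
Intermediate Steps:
P(X) = -13/2 (P(X) = -7 + (¼)*2 = -7 + ½ = -13/2)
x(Z, E) = -11*E/2 (x(Z, E) = -13*E/2 + E = -11*E/2)
f(l) = -84 (f(l) = -6*14 = -84)
b(F) = F (b(F) = F + 0*F = F + 0 = F)
k = -84
√(k - 37111) = √(-84 - 37111) = √(-37195) = I*√37195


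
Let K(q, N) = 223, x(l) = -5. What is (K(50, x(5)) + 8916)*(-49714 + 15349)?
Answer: -314061735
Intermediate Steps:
(K(50, x(5)) + 8916)*(-49714 + 15349) = (223 + 8916)*(-49714 + 15349) = 9139*(-34365) = -314061735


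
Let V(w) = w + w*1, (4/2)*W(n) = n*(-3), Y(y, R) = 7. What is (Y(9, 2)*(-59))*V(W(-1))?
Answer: -1239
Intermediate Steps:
W(n) = -3*n/2 (W(n) = (n*(-3))/2 = (-3*n)/2 = -3*n/2)
V(w) = 2*w (V(w) = w + w = 2*w)
(Y(9, 2)*(-59))*V(W(-1)) = (7*(-59))*(2*(-3/2*(-1))) = -826*3/2 = -413*3 = -1239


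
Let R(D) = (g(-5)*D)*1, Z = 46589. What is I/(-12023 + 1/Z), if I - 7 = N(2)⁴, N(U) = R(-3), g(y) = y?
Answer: -1179447124/280069773 ≈ -4.2113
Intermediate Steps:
R(D) = -5*D (R(D) = -5*D*1 = -5*D)
N(U) = 15 (N(U) = -5*(-3) = 15)
I = 50632 (I = 7 + 15⁴ = 7 + 50625 = 50632)
I/(-12023 + 1/Z) = 50632/(-12023 + 1/46589) = 50632/(-560139546/46589) = 50632*(-46589/560139546) = -1179447124/280069773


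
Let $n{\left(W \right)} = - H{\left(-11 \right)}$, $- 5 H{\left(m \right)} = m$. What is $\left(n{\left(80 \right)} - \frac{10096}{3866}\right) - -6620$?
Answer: $\frac{63935797}{9665} \approx 6615.2$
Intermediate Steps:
$H{\left(m \right)} = - \frac{m}{5}$
$n{\left(W \right)} = - \frac{11}{5}$ ($n{\left(W \right)} = - \frac{\left(-1\right) \left(-11\right)}{5} = \left(-1\right) \frac{11}{5} = - \frac{11}{5}$)
$\left(n{\left(80 \right)} - \frac{10096}{3866}\right) - -6620 = \left(- \frac{11}{5} - \frac{10096}{3866}\right) - -6620 = \left(- \frac{11}{5} - \frac{5048}{1933}\right) + \left(-4151 + 10771\right) = \left(- \frac{11}{5} - \frac{5048}{1933}\right) + 6620 = - \frac{46503}{9665} + 6620 = \frac{63935797}{9665}$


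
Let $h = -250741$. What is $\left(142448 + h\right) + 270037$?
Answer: $161744$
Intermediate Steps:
$\left(142448 + h\right) + 270037 = \left(142448 - 250741\right) + 270037 = -108293 + 270037 = 161744$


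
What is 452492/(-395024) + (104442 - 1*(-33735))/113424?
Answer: 67912055/933441712 ≈ 0.072755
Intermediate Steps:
452492/(-395024) + (104442 - 1*(-33735))/113424 = 452492*(-1/395024) + (104442 + 33735)*(1/113424) = -113123/98756 + 138177*(1/113424) = -113123/98756 + 46059/37808 = 67912055/933441712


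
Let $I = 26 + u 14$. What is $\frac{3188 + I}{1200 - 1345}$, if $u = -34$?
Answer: $- \frac{2738}{145} \approx -18.883$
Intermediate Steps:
$I = -450$ ($I = 26 - 476 = -450$)
$\frac{3188 + I}{1200 - 1345} = \frac{3188 - 450}{1200 - 1345} = \frac{2738}{-145} = 2738 \left(- \frac{1}{145}\right) = - \frac{2738}{145}$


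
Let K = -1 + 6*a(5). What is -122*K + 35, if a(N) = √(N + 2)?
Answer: 157 - 732*√7 ≈ -1779.7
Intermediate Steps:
a(N) = √(2 + N)
K = -1 + 6*√7 (K = -1 + 6*√(2 + 5) = -1 + 6*√7 ≈ 14.875)
-122*K + 35 = -122*(-1 + 6*√7) + 35 = (122 - 732*√7) + 35 = 157 - 732*√7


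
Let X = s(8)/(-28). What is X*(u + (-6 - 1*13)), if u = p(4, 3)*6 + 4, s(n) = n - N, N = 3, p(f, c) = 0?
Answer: 75/28 ≈ 2.6786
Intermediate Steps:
s(n) = -3 + n (s(n) = n - 1*3 = n - 3 = -3 + n)
X = -5/28 (X = (-3 + 8)/(-28) = 5*(-1/28) = -5/28 ≈ -0.17857)
u = 4 (u = 0*6 + 4 = 0 + 4 = 4)
X*(u + (-6 - 1*13)) = -5*(4 + (-6 - 1*13))/28 = -5*(4 + (-6 - 13))/28 = -5*(4 - 19)/28 = -5/28*(-15) = 75/28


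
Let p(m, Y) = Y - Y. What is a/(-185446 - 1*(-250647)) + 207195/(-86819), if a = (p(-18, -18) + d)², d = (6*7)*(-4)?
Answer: -11058941739/5660685619 ≈ -1.9536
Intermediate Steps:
d = -168 (d = 42*(-4) = -168)
p(m, Y) = 0
a = 28224 (a = (0 - 168)² = (-168)² = 28224)
a/(-185446 - 1*(-250647)) + 207195/(-86819) = 28224/(-185446 - 1*(-250647)) + 207195/(-86819) = 28224/(-185446 + 250647) + 207195*(-1/86819) = 28224/65201 - 207195/86819 = -11058941739/5660685619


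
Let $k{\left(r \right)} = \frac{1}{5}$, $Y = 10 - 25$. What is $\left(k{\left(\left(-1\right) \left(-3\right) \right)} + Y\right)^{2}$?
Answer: $\frac{5476}{25} \approx 219.04$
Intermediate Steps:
$Y = -15$ ($Y = 10 - 25 = -15$)
$k{\left(r \right)} = \frac{1}{5}$
$\left(k{\left(\left(-1\right) \left(-3\right) \right)} + Y\right)^{2} = \left(\frac{1}{5} - 15\right)^{2} = \left(- \frac{74}{5}\right)^{2} = \frac{5476}{25}$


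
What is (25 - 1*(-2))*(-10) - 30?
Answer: -300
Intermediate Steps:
(25 - 1*(-2))*(-10) - 30 = (25 + 2)*(-10) - 30 = 27*(-10) - 30 = -270 - 30 = -300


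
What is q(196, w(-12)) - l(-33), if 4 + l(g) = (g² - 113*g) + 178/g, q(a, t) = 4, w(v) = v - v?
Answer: -158552/33 ≈ -4804.6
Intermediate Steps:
w(v) = 0
l(g) = -4 + g² - 113*g + 178/g (l(g) = -4 + ((g² - 113*g) + 178/g) = -4 + (g² - 113*g + 178/g) = -4 + g² - 113*g + 178/g)
q(196, w(-12)) - l(-33) = 4 - (-4 + (-33)² - 113*(-33) + 178/(-33)) = 4 - (-4 + 1089 + 3729 + 178*(-1/33)) = 4 - (-4 + 1089 + 3729 - 178/33) = 4 - 1*158684/33 = 4 - 158684/33 = -158552/33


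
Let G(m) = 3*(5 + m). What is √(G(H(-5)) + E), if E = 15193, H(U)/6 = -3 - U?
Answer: 2*√3811 ≈ 123.47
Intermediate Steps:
H(U) = -18 - 6*U (H(U) = 6*(-3 - U) = -18 - 6*U)
G(m) = 15 + 3*m
√(G(H(-5)) + E) = √((15 + 3*(-18 - 6*(-5))) + 15193) = √((15 + 3*(-18 + 30)) + 15193) = √((15 + 3*12) + 15193) = √((15 + 36) + 15193) = √(51 + 15193) = √15244 = 2*√3811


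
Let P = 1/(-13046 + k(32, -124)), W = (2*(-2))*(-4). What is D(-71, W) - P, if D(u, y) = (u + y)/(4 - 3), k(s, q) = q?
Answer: -724349/13170 ≈ -55.000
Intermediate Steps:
W = 16 (W = -4*(-4) = 16)
D(u, y) = u + y (D(u, y) = (u + y)/1 = (u + y)*1 = u + y)
P = -1/13170 (P = 1/(-13046 - 124) = 1/(-13170) = -1/13170 ≈ -7.5930e-5)
D(-71, W) - P = (-71 + 16) - 1*(-1/13170) = -55 + 1/13170 = -724349/13170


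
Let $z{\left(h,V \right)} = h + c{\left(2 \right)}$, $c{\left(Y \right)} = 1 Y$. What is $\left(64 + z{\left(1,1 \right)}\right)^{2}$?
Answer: $4489$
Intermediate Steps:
$c{\left(Y \right)} = Y$
$z{\left(h,V \right)} = 2 + h$ ($z{\left(h,V \right)} = h + 2 = 2 + h$)
$\left(64 + z{\left(1,1 \right)}\right)^{2} = \left(64 + \left(2 + 1\right)\right)^{2} = \left(64 + 3\right)^{2} = 67^{2} = 4489$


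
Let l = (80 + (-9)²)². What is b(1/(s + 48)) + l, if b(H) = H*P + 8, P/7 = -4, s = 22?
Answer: 129643/5 ≈ 25929.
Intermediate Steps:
P = -28 (P = 7*(-4) = -28)
b(H) = 8 - 28*H (b(H) = H*(-28) + 8 = -28*H + 8 = 8 - 28*H)
l = 25921 (l = (80 + 81)² = 161² = 25921)
b(1/(s + 48)) + l = (8 - 28/(22 + 48)) + 25921 = (8 - 28/70) + 25921 = (8 - 28*1/70) + 25921 = (8 - ⅖) + 25921 = 38/5 + 25921 = 129643/5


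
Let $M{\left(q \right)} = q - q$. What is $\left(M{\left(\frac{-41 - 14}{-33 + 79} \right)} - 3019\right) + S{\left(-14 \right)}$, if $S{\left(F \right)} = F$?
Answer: $-3033$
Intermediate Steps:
$M{\left(q \right)} = 0$
$\left(M{\left(\frac{-41 - 14}{-33 + 79} \right)} - 3019\right) + S{\left(-14 \right)} = \left(0 - 3019\right) - 14 = -3019 - 14 = -3033$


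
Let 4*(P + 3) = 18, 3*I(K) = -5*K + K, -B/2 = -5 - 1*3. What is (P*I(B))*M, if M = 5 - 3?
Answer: -64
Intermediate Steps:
B = 16 (B = -2*(-5 - 1*3) = -2*(-5 - 3) = -2*(-8) = 16)
M = 2
I(K) = -4*K/3 (I(K) = (-5*K + K)/3 = (-4*K)/3 = -4*K/3)
P = 3/2 (P = -3 + (¼)*18 = -3 + 9/2 = 3/2 ≈ 1.5000)
(P*I(B))*M = (3*(-4/3*16)/2)*2 = ((3/2)*(-64/3))*2 = -32*2 = -64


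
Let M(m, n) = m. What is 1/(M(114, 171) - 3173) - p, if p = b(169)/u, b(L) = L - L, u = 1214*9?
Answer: -1/3059 ≈ -0.00032690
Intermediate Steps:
u = 10926
b(L) = 0
p = 0 (p = 0/10926 = 0*(1/10926) = 0)
1/(M(114, 171) - 3173) - p = 1/(114 - 3173) - 1*0 = 1/(-3059) + 0 = -1/3059 + 0 = -1/3059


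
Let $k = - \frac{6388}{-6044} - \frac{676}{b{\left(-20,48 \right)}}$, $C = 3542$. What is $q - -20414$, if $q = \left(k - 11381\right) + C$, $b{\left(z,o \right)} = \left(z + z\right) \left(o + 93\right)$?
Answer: $\frac{26793670379}{2130510} \approx 12576.0$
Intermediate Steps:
$b{\left(z,o \right)} = 2 z \left(93 + o\right)$
$k = \frac{2507129}{2130510}$ ($k = - \frac{6388}{-6044} - \frac{676}{2 \left(-20\right) \left(93 + 48\right)} = \left(-6388\right) \left(- \frac{1}{6044}\right) - \frac{676}{2 \left(-20\right) 141} = \frac{1597}{1511} - \frac{676}{-5640} = \frac{1597}{1511} - - \frac{169}{1410} = \frac{1597}{1511} + \frac{169}{1410} = \frac{2507129}{2130510} \approx 1.1768$)
$q = - \frac{16698560761}{2130510}$ ($q = \left(\frac{2507129}{2130510} - 11381\right) + 3542 = - \frac{24244827181}{2130510} + 3542 = - \frac{16698560761}{2130510} \approx -7837.8$)
$q - -20414 = - \frac{16698560761}{2130510} - -20414 = - \frac{16698560761}{2130510} + 20414 = \frac{26793670379}{2130510}$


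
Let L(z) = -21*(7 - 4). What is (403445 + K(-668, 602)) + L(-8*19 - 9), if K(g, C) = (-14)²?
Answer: 403578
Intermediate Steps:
K(g, C) = 196
L(z) = -63 (L(z) = -21*3 = -63)
(403445 + K(-668, 602)) + L(-8*19 - 9) = (403445 + 196) - 63 = 403641 - 63 = 403578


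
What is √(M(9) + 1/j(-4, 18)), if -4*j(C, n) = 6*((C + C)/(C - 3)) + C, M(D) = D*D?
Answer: √1990/5 ≈ 8.9219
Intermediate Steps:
M(D) = D²
j(C, n) = -C/4 - 3*C/(-3 + C) (j(C, n) = -(6*((C + C)/(C - 3)) + C)/4 = -(6*((2*C)/(-3 + C)) + C)/4 = -(6*(2*C/(-3 + C)) + C)/4 = -(12*C/(-3 + C) + C)/4 = -(C + 12*C/(-3 + C))/4 = -C/4 - 3*C/(-3 + C))
√(M(9) + 1/j(-4, 18)) = √(9² + 1/(-1*(-4)*(9 - 4)/(-12 + 4*(-4)))) = √(81 + 1/(-1*(-4)*5/(-12 - 16))) = √(81 + 1/(-1*(-4)*5/(-28))) = √(81 + 1/(-1*(-4)*(-1/28)*5)) = √(81 + 1/(-5/7)) = √(81 - 7/5) = √(398/5) = √1990/5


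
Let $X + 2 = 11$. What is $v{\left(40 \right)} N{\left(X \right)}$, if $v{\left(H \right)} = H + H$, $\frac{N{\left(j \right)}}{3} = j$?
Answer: $2160$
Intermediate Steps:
$X = 9$ ($X = -2 + 11 = 9$)
$N{\left(j \right)} = 3 j$
$v{\left(H \right)} = 2 H$
$v{\left(40 \right)} N{\left(X \right)} = 2 \cdot 40 \cdot 3 \cdot 9 = 80 \cdot 27 = 2160$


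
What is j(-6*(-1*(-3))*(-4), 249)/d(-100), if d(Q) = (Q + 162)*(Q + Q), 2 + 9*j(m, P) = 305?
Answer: -101/37200 ≈ -0.0027151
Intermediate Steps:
j(m, P) = 101/3 (j(m, P) = -2/9 + (⅑)*305 = -2/9 + 305/9 = 101/3)
d(Q) = 2*Q*(162 + Q) (d(Q) = (162 + Q)*(2*Q) = 2*Q*(162 + Q))
j(-6*(-1*(-3))*(-4), 249)/d(-100) = 101/(3*((2*(-100)*(162 - 100)))) = 101/(3*((2*(-100)*62))) = (101/3)/(-12400) = (101/3)*(-1/12400) = -101/37200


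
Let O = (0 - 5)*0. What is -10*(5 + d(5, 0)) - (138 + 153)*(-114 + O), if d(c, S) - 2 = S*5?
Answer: 33104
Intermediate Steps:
d(c, S) = 2 + 5*S (d(c, S) = 2 + S*5 = 2 + 5*S)
O = 0 (O = -5*0 = 0)
-10*(5 + d(5, 0)) - (138 + 153)*(-114 + O) = -10*(5 + (2 + 5*0)) - (138 + 153)*(-114 + 0) = -10*(5 + (2 + 0)) - 291*(-114) = -10*(5 + 2) - 1*(-33174) = -10*7 + 33174 = -70 + 33174 = 33104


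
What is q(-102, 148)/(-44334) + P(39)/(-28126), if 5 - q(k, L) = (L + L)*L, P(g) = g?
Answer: 34174282/34637169 ≈ 0.98664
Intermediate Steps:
q(k, L) = 5 - 2*L² (q(k, L) = 5 - (L + L)*L = 5 - 2*L*L = 5 - 2*L²)
q(-102, 148)/(-44334) + P(39)/(-28126) = (5 - 2*148²)/(-44334) + 39/(-28126) = (5 - 2*21904)*(-1/44334) + 39*(-1/28126) = (5 - 43808)*(-1/44334) - 39/28126 = -43803*(-1/44334) - 39/28126 = 4867/4926 - 39/28126 = 34174282/34637169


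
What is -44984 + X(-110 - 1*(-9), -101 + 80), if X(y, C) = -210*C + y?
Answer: -40675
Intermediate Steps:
X(y, C) = y - 210*C
-44984 + X(-110 - 1*(-9), -101 + 80) = -44984 + ((-110 - 1*(-9)) - 210*(-101 + 80)) = -44984 + ((-110 + 9) - 210*(-21)) = -44984 + (-101 + 4410) = -44984 + 4309 = -40675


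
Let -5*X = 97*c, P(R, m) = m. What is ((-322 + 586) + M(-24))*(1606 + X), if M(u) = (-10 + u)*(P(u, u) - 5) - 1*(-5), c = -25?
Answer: 2624205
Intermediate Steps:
M(u) = 5 + (-10 + u)*(-5 + u) (M(u) = (-10 + u)*(u - 5) - 1*(-5) = (-10 + u)*(-5 + u) + 5 = 5 + (-10 + u)*(-5 + u))
X = 485 (X = -97*(-25)/5 = -⅕*(-2425) = 485)
((-322 + 586) + M(-24))*(1606 + X) = ((-322 + 586) + (55 + (-24)² - 15*(-24)))*(1606 + 485) = (264 + (55 + 576 + 360))*2091 = (264 + 991)*2091 = 1255*2091 = 2624205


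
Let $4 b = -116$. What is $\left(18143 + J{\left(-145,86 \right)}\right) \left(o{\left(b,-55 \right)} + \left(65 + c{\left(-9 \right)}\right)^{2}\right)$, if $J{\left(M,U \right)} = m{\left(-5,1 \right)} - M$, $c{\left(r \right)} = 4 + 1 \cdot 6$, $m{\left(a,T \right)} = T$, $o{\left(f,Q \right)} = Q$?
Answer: $101869730$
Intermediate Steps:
$b = -29$ ($b = \frac{1}{4} \left(-116\right) = -29$)
$c{\left(r \right)} = 10$ ($c{\left(r \right)} = 4 + 6 = 10$)
$J{\left(M,U \right)} = 1 - M$
$\left(18143 + J{\left(-145,86 \right)}\right) \left(o{\left(b,-55 \right)} + \left(65 + c{\left(-9 \right)}\right)^{2}\right) = \left(18143 + \left(1 - -145\right)\right) \left(-55 + \left(65 + 10\right)^{2}\right) = \left(18143 + \left(1 + 145\right)\right) \left(-55 + 75^{2}\right) = \left(18143 + 146\right) \left(-55 + 5625\right) = 18289 \cdot 5570 = 101869730$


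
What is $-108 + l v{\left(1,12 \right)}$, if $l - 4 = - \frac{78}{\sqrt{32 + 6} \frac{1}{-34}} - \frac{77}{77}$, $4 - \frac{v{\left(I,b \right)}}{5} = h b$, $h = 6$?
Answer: $-1128 - \frac{450840 \sqrt{38}}{19} \approx -1.474 \cdot 10^{5}$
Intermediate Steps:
$v{\left(I,b \right)} = 20 - 30 b$ ($v{\left(I,b \right)} = 20 - 5 \cdot 6 b = 20 - 30 b$)
$l = 3 + \frac{1326 \sqrt{38}}{19}$ ($l = 4 - \left(1 + 78 \left(- \frac{34}{\sqrt{32 + 6}}\right)\right) = 4 - \left(1 + \frac{78}{\sqrt{38} \left(- \frac{1}{34}\right)}\right) = 4 - \left(1 + \frac{78}{\left(- \frac{1}{34}\right) \sqrt{38}}\right) = 4 - \left(1 + 78 \left(- \frac{17 \sqrt{38}}{19}\right)\right) = 4 - \left(1 - \frac{1326 \sqrt{38}}{19}\right) = 3 + \frac{1326 \sqrt{38}}{19} \approx 433.21$)
$-108 + l v{\left(1,12 \right)} = -108 + \left(3 + \frac{1326 \sqrt{38}}{19}\right) \left(20 - 360\right) = -108 + \left(3 + \frac{1326 \sqrt{38}}{19}\right) \left(-340\right) = -108 - \left(1020 + \frac{450840 \sqrt{38}}{19}\right) = -1128 - \frac{450840 \sqrt{38}}{19}$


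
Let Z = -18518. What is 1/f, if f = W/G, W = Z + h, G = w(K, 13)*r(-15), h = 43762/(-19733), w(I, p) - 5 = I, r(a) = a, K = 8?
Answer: 3847935/365459456 ≈ 0.010529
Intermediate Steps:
w(I, p) = 5 + I
h = -43762/19733 (h = 43762*(-1/19733) = -43762/19733 ≈ -2.2177)
G = -195 (G = (5 + 8)*(-15) = 13*(-15) = -195)
W = -365459456/19733 (W = -18518 - 43762/19733 = -365459456/19733 ≈ -18520.)
f = 365459456/3847935 (f = -365459456/19733/(-195) = -365459456/19733*(-1/195) = 365459456/3847935 ≈ 94.975)
1/f = 1/(365459456/3847935) = 3847935/365459456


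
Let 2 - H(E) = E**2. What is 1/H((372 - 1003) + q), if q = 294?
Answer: -1/113567 ≈ -8.8054e-6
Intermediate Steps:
H(E) = 2 - E**2
1/H((372 - 1003) + q) = 1/(2 - ((372 - 1003) + 294)**2) = 1/(2 - (-631 + 294)**2) = 1/(2 - 1*(-337)**2) = 1/(2 - 1*113569) = 1/(2 - 113569) = 1/(-113567) = -1/113567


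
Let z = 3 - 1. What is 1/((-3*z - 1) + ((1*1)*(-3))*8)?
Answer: -1/31 ≈ -0.032258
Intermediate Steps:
z = 2
1/((-3*z - 1) + ((1*1)*(-3))*8) = 1/((-3*2 - 1) + ((1*1)*(-3))*8) = 1/((-6 - 1) + (1*(-3))*8) = 1/(-7 - 3*8) = 1/(-7 - 24) = 1/(-31) = -1/31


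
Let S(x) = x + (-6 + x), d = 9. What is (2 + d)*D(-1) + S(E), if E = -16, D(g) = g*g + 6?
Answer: 39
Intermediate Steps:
D(g) = 6 + g² (D(g) = g² + 6 = 6 + g²)
S(x) = -6 + 2*x
(2 + d)*D(-1) + S(E) = (2 + 9)*(6 + (-1)²) + (-6 + 2*(-16)) = 11*(6 + 1) + (-6 - 32) = 11*7 - 38 = 77 - 38 = 39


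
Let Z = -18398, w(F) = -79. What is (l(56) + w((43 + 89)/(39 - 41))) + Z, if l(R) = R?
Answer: -18421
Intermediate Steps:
(l(56) + w((43 + 89)/(39 - 41))) + Z = (56 - 79) - 18398 = -23 - 18398 = -18421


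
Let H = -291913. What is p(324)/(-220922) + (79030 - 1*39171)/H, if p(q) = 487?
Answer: -8947891629/64490003786 ≈ -0.13875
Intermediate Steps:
p(324)/(-220922) + (79030 - 1*39171)/H = 487/(-220922) + (79030 - 1*39171)/(-291913) = 487*(-1/220922) + (79030 - 39171)*(-1/291913) = -487/220922 + 39859*(-1/291913) = -487/220922 - 39859/291913 = -8947891629/64490003786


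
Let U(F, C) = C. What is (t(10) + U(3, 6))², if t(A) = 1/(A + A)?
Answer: 14641/400 ≈ 36.602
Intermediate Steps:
t(A) = 1/(2*A)
(t(10) + U(3, 6))² = ((½)/10 + 6)² = ((½)*(⅒) + 6)² = (1/20 + 6)² = (121/20)² = 14641/400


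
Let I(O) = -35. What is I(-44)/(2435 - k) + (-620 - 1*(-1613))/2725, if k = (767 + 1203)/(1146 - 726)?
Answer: 97352739/278148925 ≈ 0.35000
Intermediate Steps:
k = 197/42 (k = 1970/420 = 1970*(1/420) = 197/42 ≈ 4.6905)
I(-44)/(2435 - k) + (-620 - 1*(-1613))/2725 = -35/(2435 - 1*197/42) + (-620 - 1*(-1613))/2725 = -35/(2435 - 197/42) + (-620 + 1613)*(1/2725) = -35/102073/42 + 993*(1/2725) = -35*42/102073 + 993/2725 = -1470/102073 + 993/2725 = 97352739/278148925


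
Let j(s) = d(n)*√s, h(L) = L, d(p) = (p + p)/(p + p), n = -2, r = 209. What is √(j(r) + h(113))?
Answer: √(113 + √209) ≈ 11.290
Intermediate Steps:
d(p) = 1 (d(p) = (2*p)/((2*p)) = (2*p)*(1/(2*p)) = 1)
j(s) = √s (j(s) = 1*√s = √s)
√(j(r) + h(113)) = √(√209 + 113) = √(113 + √209)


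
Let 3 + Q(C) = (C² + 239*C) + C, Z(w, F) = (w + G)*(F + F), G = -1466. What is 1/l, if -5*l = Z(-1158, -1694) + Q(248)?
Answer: -5/9011133 ≈ -5.5487e-7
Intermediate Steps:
Z(w, F) = 2*F*(-1466 + w) (Z(w, F) = (w - 1466)*(F + F) = (-1466 + w)*(2*F) = 2*F*(-1466 + w))
Q(C) = -3 + C² + 240*C (Q(C) = -3 + ((C² + 239*C) + C) = -3 + (C² + 240*C) = -3 + C² + 240*C)
l = -9011133/5 (l = -(2*(-1694)*(-1466 - 1158) + (-3 + 248² + 240*248))/5 = -(2*(-1694)*(-2624) + (-3 + 61504 + 59520))/5 = -(8890112 + 121021)/5 = -⅕*9011133 = -9011133/5 ≈ -1.8022e+6)
1/l = 1/(-9011133/5) = -5/9011133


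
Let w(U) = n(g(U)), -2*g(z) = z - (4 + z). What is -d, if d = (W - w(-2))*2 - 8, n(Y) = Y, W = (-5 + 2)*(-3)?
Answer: -6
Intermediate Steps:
W = 9 (W = -3*(-3) = 9)
g(z) = 2 (g(z) = -(z - (4 + z))/2 = -(z + (-4 - z))/2 = -½*(-4) = 2)
w(U) = 2
d = 6 (d = (9 - 1*2)*2 - 8 = (9 - 2)*2 - 8 = 7*2 - 8 = 14 - 8 = 6)
-d = -1*6 = -6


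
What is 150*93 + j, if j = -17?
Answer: 13933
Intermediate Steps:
150*93 + j = 150*93 - 17 = 13950 - 17 = 13933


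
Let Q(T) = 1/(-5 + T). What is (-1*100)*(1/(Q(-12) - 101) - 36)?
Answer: 3093250/859 ≈ 3601.0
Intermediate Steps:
(-1*100)*(1/(Q(-12) - 101) - 36) = (-1*100)*(1/(1/(-5 - 12) - 101) - 36) = -100*(1/(1/(-17) - 101) - 36) = -100*(1/(-1/17 - 101) - 36) = -100*(1/(-1718/17) - 36) = -100*(-17/1718 - 36) = -100*(-61865/1718) = 3093250/859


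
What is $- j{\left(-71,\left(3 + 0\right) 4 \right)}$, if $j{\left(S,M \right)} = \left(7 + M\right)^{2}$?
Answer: $-361$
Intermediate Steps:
$- j{\left(-71,\left(3 + 0\right) 4 \right)} = - \left(7 + \left(3 + 0\right) 4\right)^{2} = - \left(7 + 3 \cdot 4\right)^{2} = - \left(7 + 12\right)^{2} = - 19^{2} = \left(-1\right) 361 = -361$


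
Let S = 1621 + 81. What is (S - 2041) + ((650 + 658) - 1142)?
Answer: -173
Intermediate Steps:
S = 1702
(S - 2041) + ((650 + 658) - 1142) = (1702 - 2041) + ((650 + 658) - 1142) = -339 + (1308 - 1142) = -339 + 166 = -173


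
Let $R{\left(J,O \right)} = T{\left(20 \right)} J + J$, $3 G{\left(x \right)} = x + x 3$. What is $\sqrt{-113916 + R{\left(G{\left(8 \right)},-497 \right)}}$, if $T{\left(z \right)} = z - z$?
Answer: $\frac{2 i \sqrt{256287}}{3} \approx 337.5 i$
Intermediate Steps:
$T{\left(z \right)} = 0$
$G{\left(x \right)} = \frac{4 x}{3}$ ($G{\left(x \right)} = \frac{x + x 3}{3} = \frac{x + 3 x}{3} = \frac{4 x}{3}$)
$R{\left(J,O \right)} = J$ ($R{\left(J,O \right)} = 0 J + J = 0 + J = J$)
$\sqrt{-113916 + R{\left(G{\left(8 \right)},-497 \right)}} = \sqrt{-113916 + \frac{4}{3} \cdot 8} = \sqrt{-113916 + \frac{32}{3}} = \sqrt{- \frac{341716}{3}} = \frac{2 i \sqrt{256287}}{3}$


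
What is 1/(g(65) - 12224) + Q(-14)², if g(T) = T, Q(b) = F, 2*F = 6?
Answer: 109430/12159 ≈ 8.9999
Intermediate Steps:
F = 3 (F = (½)*6 = 3)
Q(b) = 3
1/(g(65) - 12224) + Q(-14)² = 1/(65 - 12224) + 3² = 1/(-12159) + 9 = -1/12159 + 9 = 109430/12159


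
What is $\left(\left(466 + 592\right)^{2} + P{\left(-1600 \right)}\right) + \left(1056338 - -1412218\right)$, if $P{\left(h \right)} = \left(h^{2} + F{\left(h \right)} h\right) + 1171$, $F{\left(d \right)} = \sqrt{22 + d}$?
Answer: $6149091 - 1600 i \sqrt{1578} \approx 6.1491 \cdot 10^{6} - 63559.0 i$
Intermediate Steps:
$P{\left(h \right)} = 1171 + h^{2} + h \sqrt{22 + h}$ ($P{\left(h \right)} = \left(h^{2} + \sqrt{22 + h} h\right) + 1171 = \left(h^{2} + h \sqrt{22 + h}\right) + 1171 = 1171 + h^{2} + h \sqrt{22 + h}$)
$\left(\left(466 + 592\right)^{2} + P{\left(-1600 \right)}\right) + \left(1056338 - -1412218\right) = \left(\left(466 + 592\right)^{2} + \left(1171 + \left(-1600\right)^{2} - 1600 \sqrt{22 - 1600}\right)\right) + \left(1056338 - -1412218\right) = \left(1058^{2} + \left(1171 + 2560000 - 1600 \sqrt{-1578}\right)\right) + \left(1056338 + 1412218\right) = \left(1119364 + \left(1171 + 2560000 - 1600 i \sqrt{1578}\right)\right) + 2468556 = \left(1119364 + \left(2561171 - 1600 i \sqrt{1578}\right)\right) + 2468556 = \left(3680535 - 1600 i \sqrt{1578}\right) + 2468556 = 6149091 - 1600 i \sqrt{1578}$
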